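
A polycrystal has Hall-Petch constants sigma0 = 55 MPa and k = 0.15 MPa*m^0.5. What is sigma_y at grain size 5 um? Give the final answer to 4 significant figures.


sigma_y = sigma0 + k / sqrt(d)
d = 5 um = 5e-06 m
sigma_y = 55 + 0.15 / sqrt(5e-06)
sigma_y = 122.1 MPa


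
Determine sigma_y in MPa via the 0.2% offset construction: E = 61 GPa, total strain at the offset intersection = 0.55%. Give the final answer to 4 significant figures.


Offset strain = 0.002
Elastic strain at yield = total_strain - offset = 5.5e-03 - 0.002 = 3.5e-03
sigma_y = E * elastic_strain = 61000 * 3.5e-03
sigma_y = 213.5 MPa


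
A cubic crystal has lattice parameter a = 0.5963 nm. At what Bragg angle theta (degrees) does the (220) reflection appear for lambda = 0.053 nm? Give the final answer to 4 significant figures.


d = a / sqrt(h^2+k^2+l^2)
d = 0.5963 / sqrt(8) = 0.210824 nm
lambda = 2*d*sin(theta)  =>  sin(theta) = lambda / (2*d)
sin(theta) = 0.053 / (2 * 0.210824) = 0.125697
theta = 7.221 deg


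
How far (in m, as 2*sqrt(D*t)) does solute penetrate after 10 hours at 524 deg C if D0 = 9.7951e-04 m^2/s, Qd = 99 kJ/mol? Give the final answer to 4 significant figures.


Step 1: D = D0 * exp(-Qd/(R*T))
T = 797.15 K
D = 9.7951e-04 * exp(-99e3 / (8.314 * 797.15)) = 3.1888e-10 m^2/s
Step 2: L = 2*sqrt(D*t)
t = 10 h = 36000 s
L = 2*sqrt(3.1888e-10 * 36000) = 6.776e-03 m


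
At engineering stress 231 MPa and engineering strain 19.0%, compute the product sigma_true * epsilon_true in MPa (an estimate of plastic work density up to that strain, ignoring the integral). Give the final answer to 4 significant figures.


sigma_true = sigma_eng * (1 + epsilon_eng)
sigma_true = 231 * (1 + 0.19) = 274.89 MPa
epsilon_true = ln(1 + epsilon_eng)
epsilon_true = ln(1 + 0.19) = 0.173953
sigma_true * epsilon_true = 274.89 * 0.173953 = 47.82 MPa


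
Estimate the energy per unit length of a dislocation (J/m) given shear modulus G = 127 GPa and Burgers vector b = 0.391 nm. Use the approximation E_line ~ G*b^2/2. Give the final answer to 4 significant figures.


E = G*b^2/2
b = 0.391 nm = 3.91e-10 m
G = 127 GPa = 1.27e+11 Pa
E = 0.5 * 1.27e+11 * (3.91e-10)^2
E = 9.708e-09 J/m


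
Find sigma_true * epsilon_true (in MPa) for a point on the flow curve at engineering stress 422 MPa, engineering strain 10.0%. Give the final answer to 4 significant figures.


sigma_true = sigma_eng * (1 + epsilon_eng)
sigma_true = 422 * (1 + 0.1) = 464.2 MPa
epsilon_true = ln(1 + epsilon_eng)
epsilon_true = ln(1 + 0.1) = 0.0953102
sigma_true * epsilon_true = 464.2 * 0.0953102 = 44.24 MPa


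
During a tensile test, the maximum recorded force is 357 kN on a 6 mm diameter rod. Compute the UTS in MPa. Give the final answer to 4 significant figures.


A0 = pi*(d/2)^2 = pi*(6/2)^2 = 28.2743 mm^2
UTS = F_max / A0 = 357*1000 / 28.2743
UTS = 12630 MPa


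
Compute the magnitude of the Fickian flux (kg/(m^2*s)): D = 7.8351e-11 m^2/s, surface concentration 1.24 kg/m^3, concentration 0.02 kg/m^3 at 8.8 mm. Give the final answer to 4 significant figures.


J = -D * (dC/dx) = D * (C1 - C2) / dx
J = 7.8351e-11 * (1.24 - 0.02) / 8.8e-03
J = 1.086e-08 kg/(m^2*s)


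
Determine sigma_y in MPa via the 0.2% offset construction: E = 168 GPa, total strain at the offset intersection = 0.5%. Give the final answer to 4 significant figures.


Offset strain = 0.002
Elastic strain at yield = total_strain - offset = 5e-03 - 0.002 = 3e-03
sigma_y = E * elastic_strain = 168000 * 3e-03
sigma_y = 504 MPa


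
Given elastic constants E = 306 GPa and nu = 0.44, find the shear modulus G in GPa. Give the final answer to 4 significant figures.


G = E / (2*(1+nu))
G = 306 / (2*(1+0.44))
G = 106.3 GPa


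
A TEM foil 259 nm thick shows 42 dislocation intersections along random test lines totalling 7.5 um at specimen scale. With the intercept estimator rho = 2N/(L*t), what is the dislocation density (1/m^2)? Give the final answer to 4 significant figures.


rho = 2N / (L * t)
L = 7.5 um = 7.5e-06 m, t = 259 nm = 2.59e-07 m
rho = 2 * 42 / (7.5e-06 * 2.59e-07)
rho = 4.324e+13 1/m^2


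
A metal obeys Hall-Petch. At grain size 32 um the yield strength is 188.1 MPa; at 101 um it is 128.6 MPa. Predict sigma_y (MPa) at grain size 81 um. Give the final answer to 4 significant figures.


sigma_y = sigma0 + k / sqrt(d)
1/sqrt(d1) = 1/sqrt(3.2e-05) = 176.777;  1/sqrt(d2) = 99.5037
k = (sigma1 - sigma2) / (1/sqrt(d1) - 1/sqrt(d2)) = (188.1 - 128.6) / (176.777 - 99.5037) = 0.769998 MPa*m^0.5
sigma0 = sigma1 - k/sqrt(d1) = 188.1 - 0.769998*176.777 = 51.9824 MPa
sigma_y(d3) = 51.9824 + 0.769998 / sqrt(8.1e-05) = 137.5 MPa


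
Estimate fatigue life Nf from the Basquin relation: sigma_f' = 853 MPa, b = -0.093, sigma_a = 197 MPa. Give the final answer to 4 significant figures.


sigma_a = sigma_f' * (2*Nf)^b
2*Nf = (sigma_a / sigma_f')^(1/b)
2*Nf = (197 / 853)^(1/-0.093)
2*Nf = 6.98073e+06
Nf = 3.49e+06 cycles


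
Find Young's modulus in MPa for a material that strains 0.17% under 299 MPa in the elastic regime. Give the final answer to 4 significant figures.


E = sigma / epsilon
epsilon = 0.17% = 1.7e-03
E = 299 / 1.7e-03
E = 175900 MPa


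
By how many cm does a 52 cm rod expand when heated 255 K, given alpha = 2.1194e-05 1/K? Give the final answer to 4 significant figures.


dL = L0 * alpha * dT
dL = 52 * 2.1194e-05 * 255
dL = 0.281 cm


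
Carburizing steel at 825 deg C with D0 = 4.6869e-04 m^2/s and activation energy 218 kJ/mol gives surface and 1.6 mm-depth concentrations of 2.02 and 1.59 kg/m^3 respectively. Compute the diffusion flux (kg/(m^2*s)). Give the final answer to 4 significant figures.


Step 1: D = D0 * exp(-Qd/(R*T))
T = 825 + 273.15 = 1098.15 K
D = 4.6869e-04 * exp(-218e3 / (8.314 * 1098.15)) = 2.0004e-14 m^2/s
Step 2: J = D * (C1 - C2) / dx
J = 2.0004e-14 * (2.02 - 1.59) / 1.6e-03
J = 5.376e-12 kg/(m^2*s)


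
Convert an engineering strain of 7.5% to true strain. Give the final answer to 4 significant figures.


epsilon_true = ln(1 + epsilon_eng)
epsilon_true = ln(1 + 0.075)
epsilon_true = 0.07232


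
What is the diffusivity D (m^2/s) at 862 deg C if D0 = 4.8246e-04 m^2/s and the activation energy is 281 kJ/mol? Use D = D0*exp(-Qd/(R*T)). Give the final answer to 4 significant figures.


D = D0 * exp(-Qd / (R*T))
T = 1135.15 K
D = 4.8246e-04 * exp(-281e3 / (8.314 * 1135.15))
D = 5.657e-17 m^2/s


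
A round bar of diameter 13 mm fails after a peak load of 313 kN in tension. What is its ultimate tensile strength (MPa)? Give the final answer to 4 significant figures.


A0 = pi*(d/2)^2 = pi*(13/2)^2 = 132.732 mm^2
UTS = F_max / A0 = 313*1000 / 132.732
UTS = 2358 MPa


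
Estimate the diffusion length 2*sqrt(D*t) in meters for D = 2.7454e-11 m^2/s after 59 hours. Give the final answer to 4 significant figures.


t = 59 hr = 212400 s
Diffusion length = 2*sqrt(D*t)
= 2*sqrt(2.7454e-11 * 212400)
= 4.83e-03 m


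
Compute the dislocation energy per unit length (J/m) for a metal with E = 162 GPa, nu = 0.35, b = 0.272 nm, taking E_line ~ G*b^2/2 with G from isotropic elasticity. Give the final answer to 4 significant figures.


Step 1: G = E / (2*(1+nu))
G = 162 / (2*(1+0.35)) = 60 GPa = 6e+10 Pa
Step 2: E_line = G*b^2/2
b = 0.272 nm = 2.72e-10 m
E_line = 0.5 * 6e+10 * (2.72e-10)^2 = 2.22e-09 J/m


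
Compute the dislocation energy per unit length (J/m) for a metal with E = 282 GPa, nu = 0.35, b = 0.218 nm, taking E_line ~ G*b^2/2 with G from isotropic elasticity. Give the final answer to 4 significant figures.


Step 1: G = E / (2*(1+nu))
G = 282 / (2*(1+0.35)) = 104.444 GPa = 1.04444e+11 Pa
Step 2: E_line = G*b^2/2
b = 0.218 nm = 2.18e-10 m
E_line = 0.5 * 1.04444e+11 * (2.18e-10)^2 = 2.482e-09 J/m


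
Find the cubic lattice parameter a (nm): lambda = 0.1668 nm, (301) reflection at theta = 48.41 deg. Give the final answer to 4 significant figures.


d = lambda / (2*sin(theta))
d = 0.1668 / (2*sin(48.41 deg))
d = 0.11151 nm
a = d * sqrt(h^2+k^2+l^2) = 0.11151 * sqrt(10)
a = 0.3526 nm


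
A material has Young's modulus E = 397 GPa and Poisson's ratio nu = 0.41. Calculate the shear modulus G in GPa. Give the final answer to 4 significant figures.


G = E / (2*(1+nu))
G = 397 / (2*(1+0.41))
G = 140.8 GPa


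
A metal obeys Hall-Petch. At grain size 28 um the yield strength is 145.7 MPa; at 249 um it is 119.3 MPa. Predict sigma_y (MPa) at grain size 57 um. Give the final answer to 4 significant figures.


sigma_y = sigma0 + k / sqrt(d)
1/sqrt(d1) = 1/sqrt(2.8e-05) = 188.982;  1/sqrt(d2) = 63.3724
k = (sigma1 - sigma2) / (1/sqrt(d1) - 1/sqrt(d2)) = (145.7 - 119.3) / (188.982 - 63.3724) = 0.210175 MPa*m^0.5
sigma0 = sigma1 - k/sqrt(d1) = 145.7 - 0.210175*188.982 = 105.981 MPa
sigma_y(d3) = 105.981 + 0.210175 / sqrt(5.7e-05) = 133.8 MPa


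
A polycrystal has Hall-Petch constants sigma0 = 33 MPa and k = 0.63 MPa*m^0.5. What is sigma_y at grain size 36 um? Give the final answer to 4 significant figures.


sigma_y = sigma0 + k / sqrt(d)
d = 36 um = 3.6e-05 m
sigma_y = 33 + 0.63 / sqrt(3.6e-05)
sigma_y = 138 MPa


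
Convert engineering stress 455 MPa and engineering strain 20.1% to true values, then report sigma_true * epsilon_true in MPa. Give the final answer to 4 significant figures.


sigma_true = sigma_eng * (1 + epsilon_eng)
sigma_true = 455 * (1 + 0.201) = 546.455 MPa
epsilon_true = ln(1 + epsilon_eng)
epsilon_true = ln(1 + 0.201) = 0.183155
sigma_true * epsilon_true = 546.455 * 0.183155 = 100.1 MPa


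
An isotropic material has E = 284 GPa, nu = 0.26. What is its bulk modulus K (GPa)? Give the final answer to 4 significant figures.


K = E / (3*(1-2*nu))
K = 284 / (3*(1-2*0.26))
K = 197.2 GPa


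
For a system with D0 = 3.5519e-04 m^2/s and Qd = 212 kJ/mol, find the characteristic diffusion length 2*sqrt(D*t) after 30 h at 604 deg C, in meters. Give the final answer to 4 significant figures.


Step 1: D = D0 * exp(-Qd/(R*T))
T = 877.15 K
D = 3.5519e-04 * exp(-212e3 / (8.314 * 877.15)) = 8.42012e-17 m^2/s
Step 2: L = 2*sqrt(D*t)
t = 30 h = 108000 s
L = 2*sqrt(8.42012e-17 * 108000) = 6.031e-06 m


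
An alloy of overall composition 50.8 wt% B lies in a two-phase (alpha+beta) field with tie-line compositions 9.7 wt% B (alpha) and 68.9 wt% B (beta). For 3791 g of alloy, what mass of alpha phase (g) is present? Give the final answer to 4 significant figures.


f_alpha = (C_beta - C0) / (C_beta - C_alpha)
f_alpha = (68.9 - 50.8) / (68.9 - 9.7) = 0.305743
m_alpha = f_alpha * m_total = 0.305743 * 3791 = 1159 g


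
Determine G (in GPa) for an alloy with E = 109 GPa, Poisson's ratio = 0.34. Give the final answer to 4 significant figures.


G = E / (2*(1+nu))
G = 109 / (2*(1+0.34))
G = 40.67 GPa


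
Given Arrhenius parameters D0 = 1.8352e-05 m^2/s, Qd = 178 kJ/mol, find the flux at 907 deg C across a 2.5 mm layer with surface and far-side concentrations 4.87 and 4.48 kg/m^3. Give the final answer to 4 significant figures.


Step 1: D = D0 * exp(-Qd/(R*T))
T = 907 + 273.15 = 1180.15 K
D = 1.8352e-05 * exp(-178e3 / (8.314 * 1180.15)) = 2.42626e-13 m^2/s
Step 2: J = D * (C1 - C2) / dx
J = 2.42626e-13 * (4.87 - 4.48) / 2.5e-03
J = 3.785e-11 kg/(m^2*s)


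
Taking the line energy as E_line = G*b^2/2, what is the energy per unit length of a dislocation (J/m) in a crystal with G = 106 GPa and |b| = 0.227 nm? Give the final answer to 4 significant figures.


E = G*b^2/2
b = 0.227 nm = 2.27e-10 m
G = 106 GPa = 1.06e+11 Pa
E = 0.5 * 1.06e+11 * (2.27e-10)^2
E = 2.731e-09 J/m


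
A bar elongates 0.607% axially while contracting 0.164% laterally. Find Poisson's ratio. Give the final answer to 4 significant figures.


nu = -epsilon_lat / epsilon_axial
Lateral strain is contraction (negative), so using magnitudes:
nu = 0.164 / 0.607
nu = 0.2702


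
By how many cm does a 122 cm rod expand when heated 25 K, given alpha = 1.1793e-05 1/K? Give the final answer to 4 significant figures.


dL = L0 * alpha * dT
dL = 122 * 1.1793e-05 * 25
dL = 0.03597 cm


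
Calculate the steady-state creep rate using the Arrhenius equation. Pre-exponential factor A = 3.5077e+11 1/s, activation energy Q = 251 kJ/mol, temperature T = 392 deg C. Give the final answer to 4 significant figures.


rate = A * exp(-Q / (R*T))
T = 392 + 273.15 = 665.15 K
rate = 3.5077e+11 * exp(-251e3 / (8.314 * 665.15))
rate = 6.81e-09 1/s


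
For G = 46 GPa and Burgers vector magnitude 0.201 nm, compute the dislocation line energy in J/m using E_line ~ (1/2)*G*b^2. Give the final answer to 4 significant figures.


E = G*b^2/2
b = 0.201 nm = 2.01e-10 m
G = 46 GPa = 4.6e+10 Pa
E = 0.5 * 4.6e+10 * (2.01e-10)^2
E = 9.292e-10 J/m


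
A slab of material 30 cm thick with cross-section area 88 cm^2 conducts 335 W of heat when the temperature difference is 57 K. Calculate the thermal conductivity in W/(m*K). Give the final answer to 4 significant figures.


k = Q*L / (A*dT)
L = 0.3 m, A = 8.8e-03 m^2
k = 335 * 0.3 / (8.8e-03 * 57)
k = 200.4 W/(m*K)


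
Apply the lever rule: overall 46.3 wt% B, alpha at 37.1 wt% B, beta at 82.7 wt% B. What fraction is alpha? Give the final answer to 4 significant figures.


f_alpha = (C_beta - C0) / (C_beta - C_alpha)
f_alpha = (82.7 - 46.3) / (82.7 - 37.1)
f_alpha = 0.7982


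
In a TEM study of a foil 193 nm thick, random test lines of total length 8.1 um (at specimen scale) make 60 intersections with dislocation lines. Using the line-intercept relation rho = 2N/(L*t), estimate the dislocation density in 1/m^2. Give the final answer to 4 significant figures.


rho = 2N / (L * t)
L = 8.1 um = 8.1e-06 m, t = 193 nm = 1.93e-07 m
rho = 2 * 60 / (8.1e-06 * 1.93e-07)
rho = 7.676e+13 1/m^2


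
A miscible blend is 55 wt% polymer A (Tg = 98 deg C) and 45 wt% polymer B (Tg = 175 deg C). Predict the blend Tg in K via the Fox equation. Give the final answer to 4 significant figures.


1/Tg = w1/Tg1 + w2/Tg2 (in Kelvin)
Tg1 = 371.15 K, Tg2 = 448.15 K
1/Tg = 0.55/371.15 + 0.45/448.15
Tg = 402.3 K


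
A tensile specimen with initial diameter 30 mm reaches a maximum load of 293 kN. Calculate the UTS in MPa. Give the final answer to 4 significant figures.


A0 = pi*(d/2)^2 = pi*(30/2)^2 = 706.858 mm^2
UTS = F_max / A0 = 293*1000 / 706.858
UTS = 414.5 MPa


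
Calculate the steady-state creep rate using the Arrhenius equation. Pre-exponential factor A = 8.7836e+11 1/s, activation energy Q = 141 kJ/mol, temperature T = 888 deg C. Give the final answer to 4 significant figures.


rate = A * exp(-Q / (R*T))
T = 888 + 273.15 = 1161.15 K
rate = 8.7836e+11 * exp(-141e3 / (8.314 * 1161.15))
rate = 398600 1/s


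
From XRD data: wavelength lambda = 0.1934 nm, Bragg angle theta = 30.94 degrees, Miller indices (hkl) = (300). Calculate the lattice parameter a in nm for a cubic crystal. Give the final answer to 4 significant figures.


d = lambda / (2*sin(theta))
d = 0.1934 / (2*sin(30.94 deg))
d = 0.188081 nm
a = d * sqrt(h^2+k^2+l^2) = 0.188081 * sqrt(9)
a = 0.5642 nm


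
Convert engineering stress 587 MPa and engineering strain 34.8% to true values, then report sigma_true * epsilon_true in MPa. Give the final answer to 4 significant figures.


sigma_true = sigma_eng * (1 + epsilon_eng)
sigma_true = 587 * (1 + 0.348) = 791.276 MPa
epsilon_true = ln(1 + epsilon_eng)
epsilon_true = ln(1 + 0.348) = 0.298622
sigma_true * epsilon_true = 791.276 * 0.298622 = 236.3 MPa


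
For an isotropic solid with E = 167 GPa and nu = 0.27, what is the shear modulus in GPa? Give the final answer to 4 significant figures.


G = E / (2*(1+nu))
G = 167 / (2*(1+0.27))
G = 65.75 GPa


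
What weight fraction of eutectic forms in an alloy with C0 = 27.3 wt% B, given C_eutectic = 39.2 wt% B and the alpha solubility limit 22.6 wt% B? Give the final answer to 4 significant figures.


f_primary = (C_e - C0) / (C_e - C_alpha_max)
f_primary = (39.2 - 27.3) / (39.2 - 22.6)
f_primary = 0.716867
f_eutectic = 1 - 0.716867 = 0.2831


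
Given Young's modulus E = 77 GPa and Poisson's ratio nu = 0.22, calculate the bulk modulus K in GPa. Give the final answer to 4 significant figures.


K = E / (3*(1-2*nu))
K = 77 / (3*(1-2*0.22))
K = 45.83 GPa


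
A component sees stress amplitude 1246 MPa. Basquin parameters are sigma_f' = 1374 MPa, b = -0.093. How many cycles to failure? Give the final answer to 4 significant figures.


sigma_a = sigma_f' * (2*Nf)^b
2*Nf = (sigma_a / sigma_f')^(1/b)
2*Nf = (1246 / 1374)^(1/-0.093)
2*Nf = 2.86189
Nf = 1.431 cycles


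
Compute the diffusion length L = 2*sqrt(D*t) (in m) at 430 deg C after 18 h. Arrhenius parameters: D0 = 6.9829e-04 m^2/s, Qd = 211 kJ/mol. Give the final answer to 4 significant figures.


Step 1: D = D0 * exp(-Qd/(R*T))
T = 703.15 K
D = 6.9829e-04 * exp(-211e3 / (8.314 * 703.15)) = 1.47568e-19 m^2/s
Step 2: L = 2*sqrt(D*t)
t = 18 h = 64800 s
L = 2*sqrt(1.47568e-19 * 64800) = 1.956e-07 m


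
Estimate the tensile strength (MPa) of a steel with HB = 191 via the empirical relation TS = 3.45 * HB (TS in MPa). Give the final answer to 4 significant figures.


TS (MPa) = 3.45 * HB
TS = 3.45 * 191
TS = 659 MPa


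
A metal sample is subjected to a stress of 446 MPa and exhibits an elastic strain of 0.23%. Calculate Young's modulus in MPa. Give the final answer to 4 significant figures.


E = sigma / epsilon
epsilon = 0.23% = 2.3e-03
E = 446 / 2.3e-03
E = 193900 MPa


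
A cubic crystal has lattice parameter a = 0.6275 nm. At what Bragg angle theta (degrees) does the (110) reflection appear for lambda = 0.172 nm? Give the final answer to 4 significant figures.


d = a / sqrt(h^2+k^2+l^2)
d = 0.6275 / sqrt(2) = 0.44371 nm
lambda = 2*d*sin(theta)  =>  sin(theta) = lambda / (2*d)
sin(theta) = 0.172 / (2 * 0.44371) = 0.193821
theta = 11.18 deg


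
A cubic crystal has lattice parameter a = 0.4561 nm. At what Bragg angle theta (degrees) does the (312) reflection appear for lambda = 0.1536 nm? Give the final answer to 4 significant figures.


d = a / sqrt(h^2+k^2+l^2)
d = 0.4561 / sqrt(14) = 0.121898 nm
lambda = 2*d*sin(theta)  =>  sin(theta) = lambda / (2*d)
sin(theta) = 0.1536 / (2 * 0.121898) = 0.630036
theta = 39.05 deg


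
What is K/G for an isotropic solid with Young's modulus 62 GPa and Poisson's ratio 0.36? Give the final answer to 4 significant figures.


G = E / (2*(1+nu))
G = 62 / (2*(1+0.36)) = 22.7941 GPa
K = E / (3*(1-2*nu))
K = 62 / (3*(1-2*0.36)) = 73.8095 GPa
K/G = 73.8095 / 22.7941 = 3.238


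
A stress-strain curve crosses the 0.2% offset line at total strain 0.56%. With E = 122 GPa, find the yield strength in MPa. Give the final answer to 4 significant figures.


Offset strain = 0.002
Elastic strain at yield = total_strain - offset = 5.6e-03 - 0.002 = 3.6e-03
sigma_y = E * elastic_strain = 122000 * 3.6e-03
sigma_y = 439.2 MPa


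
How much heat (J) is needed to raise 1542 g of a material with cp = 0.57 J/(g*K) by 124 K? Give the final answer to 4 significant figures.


Q = m * cp * dT
Q = 1542 * 0.57 * 124
Q = 109000 J


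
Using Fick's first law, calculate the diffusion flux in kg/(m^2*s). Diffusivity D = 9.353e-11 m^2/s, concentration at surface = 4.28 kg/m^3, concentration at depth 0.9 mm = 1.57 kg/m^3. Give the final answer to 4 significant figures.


J = -D * (dC/dx) = D * (C1 - C2) / dx
J = 9.353e-11 * (4.28 - 1.57) / 9e-04
J = 2.816e-07 kg/(m^2*s)


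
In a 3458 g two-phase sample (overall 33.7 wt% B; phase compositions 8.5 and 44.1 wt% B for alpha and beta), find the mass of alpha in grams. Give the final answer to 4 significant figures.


f_alpha = (C_beta - C0) / (C_beta - C_alpha)
f_alpha = (44.1 - 33.7) / (44.1 - 8.5) = 0.292135
m_alpha = f_alpha * m_total = 0.292135 * 3458 = 1010 g


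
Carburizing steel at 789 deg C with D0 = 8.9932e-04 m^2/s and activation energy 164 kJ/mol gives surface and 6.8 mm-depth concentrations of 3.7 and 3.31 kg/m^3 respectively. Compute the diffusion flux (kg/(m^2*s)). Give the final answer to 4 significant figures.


Step 1: D = D0 * exp(-Qd/(R*T))
T = 789 + 273.15 = 1062.15 K
D = 8.9932e-04 * exp(-164e3 / (8.314 * 1062.15)) = 7.73385e-12 m^2/s
Step 2: J = D * (C1 - C2) / dx
J = 7.73385e-12 * (3.7 - 3.31) / 6.8e-03
J = 4.436e-10 kg/(m^2*s)


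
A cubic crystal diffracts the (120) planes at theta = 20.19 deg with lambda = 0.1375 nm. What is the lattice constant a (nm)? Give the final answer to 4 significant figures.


d = lambda / (2*sin(theta))
d = 0.1375 / (2*sin(20.19 deg))
d = 0.199198 nm
a = d * sqrt(h^2+k^2+l^2) = 0.199198 * sqrt(5)
a = 0.4454 nm


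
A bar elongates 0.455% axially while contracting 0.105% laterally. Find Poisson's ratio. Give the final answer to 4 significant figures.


nu = -epsilon_lat / epsilon_axial
Lateral strain is contraction (negative), so using magnitudes:
nu = 0.105 / 0.455
nu = 0.2308


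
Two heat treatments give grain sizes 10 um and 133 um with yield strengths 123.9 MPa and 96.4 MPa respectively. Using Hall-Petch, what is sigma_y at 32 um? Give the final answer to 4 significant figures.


sigma_y = sigma0 + k / sqrt(d)
1/sqrt(d1) = 1/sqrt(1e-05) = 316.228;  1/sqrt(d2) = 86.711
k = (sigma1 - sigma2) / (1/sqrt(d1) - 1/sqrt(d2)) = (123.9 - 96.4) / (316.228 - 86.711) = 0.119817 MPa*m^0.5
sigma0 = sigma1 - k/sqrt(d1) = 123.9 - 0.119817*316.228 = 86.0106 MPa
sigma_y(d3) = 86.0106 + 0.119817 / sqrt(3.2e-05) = 107.2 MPa


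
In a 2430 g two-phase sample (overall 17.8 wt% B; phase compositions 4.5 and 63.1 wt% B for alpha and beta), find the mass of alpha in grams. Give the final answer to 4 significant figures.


f_alpha = (C_beta - C0) / (C_beta - C_alpha)
f_alpha = (63.1 - 17.8) / (63.1 - 4.5) = 0.773038
m_alpha = f_alpha * m_total = 0.773038 * 2430 = 1878 g


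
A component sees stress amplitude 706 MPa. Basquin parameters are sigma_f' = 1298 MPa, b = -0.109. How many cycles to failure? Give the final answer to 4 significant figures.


sigma_a = sigma_f' * (2*Nf)^b
2*Nf = (sigma_a / sigma_f')^(1/b)
2*Nf = (706 / 1298)^(1/-0.109)
2*Nf = 266.889
Nf = 133.4 cycles


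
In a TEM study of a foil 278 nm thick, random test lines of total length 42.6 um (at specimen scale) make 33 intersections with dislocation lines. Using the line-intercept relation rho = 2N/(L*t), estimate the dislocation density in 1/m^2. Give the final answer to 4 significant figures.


rho = 2N / (L * t)
L = 42.6 um = 4.26e-05 m, t = 278 nm = 2.78e-07 m
rho = 2 * 33 / (4.26e-05 * 2.78e-07)
rho = 5.573e+12 1/m^2


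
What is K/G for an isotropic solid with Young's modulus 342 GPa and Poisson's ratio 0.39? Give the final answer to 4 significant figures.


G = E / (2*(1+nu))
G = 342 / (2*(1+0.39)) = 123.022 GPa
K = E / (3*(1-2*nu))
K = 342 / (3*(1-2*0.39)) = 518.182 GPa
K/G = 518.182 / 123.022 = 4.212


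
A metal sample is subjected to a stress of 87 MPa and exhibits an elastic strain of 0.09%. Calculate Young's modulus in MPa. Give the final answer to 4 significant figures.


E = sigma / epsilon
epsilon = 0.09% = 9e-04
E = 87 / 9e-04
E = 96670 MPa


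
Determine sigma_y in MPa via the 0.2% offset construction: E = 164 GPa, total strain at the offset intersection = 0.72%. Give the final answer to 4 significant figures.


Offset strain = 0.002
Elastic strain at yield = total_strain - offset = 7.2e-03 - 0.002 = 5.2e-03
sigma_y = E * elastic_strain = 164000 * 5.2e-03
sigma_y = 852.8 MPa


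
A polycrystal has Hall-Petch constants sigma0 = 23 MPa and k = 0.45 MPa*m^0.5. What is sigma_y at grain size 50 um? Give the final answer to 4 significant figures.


sigma_y = sigma0 + k / sqrt(d)
d = 50 um = 5e-05 m
sigma_y = 23 + 0.45 / sqrt(5e-05)
sigma_y = 86.64 MPa


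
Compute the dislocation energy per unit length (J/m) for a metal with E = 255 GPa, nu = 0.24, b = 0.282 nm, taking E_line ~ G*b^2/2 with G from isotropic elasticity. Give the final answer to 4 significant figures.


Step 1: G = E / (2*(1+nu))
G = 255 / (2*(1+0.24)) = 102.823 GPa = 1.02823e+11 Pa
Step 2: E_line = G*b^2/2
b = 0.282 nm = 2.82e-10 m
E_line = 0.5 * 1.02823e+11 * (2.82e-10)^2 = 4.088e-09 J/m


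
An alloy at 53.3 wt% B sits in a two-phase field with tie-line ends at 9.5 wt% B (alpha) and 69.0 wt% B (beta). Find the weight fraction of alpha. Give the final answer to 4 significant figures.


f_alpha = (C_beta - C0) / (C_beta - C_alpha)
f_alpha = (69.0 - 53.3) / (69.0 - 9.5)
f_alpha = 0.2639


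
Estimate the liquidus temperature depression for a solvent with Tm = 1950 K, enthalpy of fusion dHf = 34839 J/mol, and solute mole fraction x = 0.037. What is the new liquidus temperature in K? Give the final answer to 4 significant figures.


dT = R*Tm^2*x / dHf
dT = 8.314 * 1950^2 * 0.037 / 34839
dT = 33.5749 K
T_new = 1950 - 33.5749 = 1916 K


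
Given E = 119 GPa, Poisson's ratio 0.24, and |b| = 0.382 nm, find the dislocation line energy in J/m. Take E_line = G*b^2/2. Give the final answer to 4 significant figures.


Step 1: G = E / (2*(1+nu))
G = 119 / (2*(1+0.24)) = 47.9839 GPa = 4.79839e+10 Pa
Step 2: E_line = G*b^2/2
b = 0.382 nm = 3.82e-10 m
E_line = 0.5 * 4.79839e+10 * (3.82e-10)^2 = 3.501e-09 J/m


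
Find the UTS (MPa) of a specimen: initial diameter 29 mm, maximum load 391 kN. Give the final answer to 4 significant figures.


A0 = pi*(d/2)^2 = pi*(29/2)^2 = 660.52 mm^2
UTS = F_max / A0 = 391*1000 / 660.52
UTS = 592 MPa


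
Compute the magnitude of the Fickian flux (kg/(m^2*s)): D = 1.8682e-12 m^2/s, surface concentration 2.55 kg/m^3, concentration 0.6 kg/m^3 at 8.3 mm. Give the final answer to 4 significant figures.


J = -D * (dC/dx) = D * (C1 - C2) / dx
J = 1.8682e-12 * (2.55 - 0.6) / 8.3e-03
J = 4.389e-10 kg/(m^2*s)


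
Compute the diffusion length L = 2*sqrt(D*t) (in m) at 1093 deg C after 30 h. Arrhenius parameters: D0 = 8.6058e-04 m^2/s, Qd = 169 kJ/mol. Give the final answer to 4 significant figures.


Step 1: D = D0 * exp(-Qd/(R*T))
T = 1366.15 K
D = 8.6058e-04 * exp(-169e3 / (8.314 * 1366.15)) = 2.97068e-10 m^2/s
Step 2: L = 2*sqrt(D*t)
t = 30 h = 108000 s
L = 2*sqrt(2.97068e-10 * 108000) = 0.01133 m


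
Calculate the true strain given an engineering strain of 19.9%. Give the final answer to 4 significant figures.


epsilon_true = ln(1 + epsilon_eng)
epsilon_true = ln(1 + 0.199)
epsilon_true = 0.1815


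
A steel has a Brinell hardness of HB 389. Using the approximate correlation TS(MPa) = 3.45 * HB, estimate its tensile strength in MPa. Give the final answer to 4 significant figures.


TS (MPa) = 3.45 * HB
TS = 3.45 * 389
TS = 1342 MPa


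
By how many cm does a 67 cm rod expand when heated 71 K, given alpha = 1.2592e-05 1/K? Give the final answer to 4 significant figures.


dL = L0 * alpha * dT
dL = 67 * 1.2592e-05 * 71
dL = 0.0599 cm


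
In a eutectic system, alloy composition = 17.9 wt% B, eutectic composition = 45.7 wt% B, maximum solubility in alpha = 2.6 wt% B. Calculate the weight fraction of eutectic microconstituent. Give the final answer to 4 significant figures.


f_primary = (C_e - C0) / (C_e - C_alpha_max)
f_primary = (45.7 - 17.9) / (45.7 - 2.6)
f_primary = 0.645012
f_eutectic = 1 - 0.645012 = 0.355


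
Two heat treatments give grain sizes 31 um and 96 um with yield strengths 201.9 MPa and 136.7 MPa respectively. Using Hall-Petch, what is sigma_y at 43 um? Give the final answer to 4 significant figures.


sigma_y = sigma0 + k / sqrt(d)
1/sqrt(d1) = 1/sqrt(3.1e-05) = 179.605;  1/sqrt(d2) = 102.062
k = (sigma1 - sigma2) / (1/sqrt(d1) - 1/sqrt(d2)) = (201.9 - 136.7) / (179.605 - 102.062) = 0.840821 MPa*m^0.5
sigma0 = sigma1 - k/sqrt(d1) = 201.9 - 0.840821*179.605 = 50.884 MPa
sigma_y(d3) = 50.884 + 0.840821 / sqrt(4.3e-05) = 179.1 MPa


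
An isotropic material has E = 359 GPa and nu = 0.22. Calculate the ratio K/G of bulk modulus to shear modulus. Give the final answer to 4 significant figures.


G = E / (2*(1+nu))
G = 359 / (2*(1+0.22)) = 147.131 GPa
K = E / (3*(1-2*nu))
K = 359 / (3*(1-2*0.22)) = 213.69 GPa
K/G = 213.69 / 147.131 = 1.452


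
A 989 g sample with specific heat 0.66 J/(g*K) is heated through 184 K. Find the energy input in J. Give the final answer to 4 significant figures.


Q = m * cp * dT
Q = 989 * 0.66 * 184
Q = 120100 J


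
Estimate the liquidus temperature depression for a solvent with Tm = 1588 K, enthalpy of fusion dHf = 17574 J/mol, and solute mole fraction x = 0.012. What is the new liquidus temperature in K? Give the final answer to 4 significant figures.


dT = R*Tm^2*x / dHf
dT = 8.314 * 1588^2 * 0.012 / 17574
dT = 14.316 K
T_new = 1588 - 14.316 = 1574 K


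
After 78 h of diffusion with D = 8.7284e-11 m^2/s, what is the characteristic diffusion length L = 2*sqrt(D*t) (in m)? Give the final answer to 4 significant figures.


t = 78 hr = 280800 s
Diffusion length = 2*sqrt(D*t)
= 2*sqrt(8.7284e-11 * 280800)
= 9.901e-03 m


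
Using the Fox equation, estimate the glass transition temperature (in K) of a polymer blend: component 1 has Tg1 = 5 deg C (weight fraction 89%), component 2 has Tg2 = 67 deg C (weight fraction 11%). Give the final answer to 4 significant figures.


1/Tg = w1/Tg1 + w2/Tg2 (in Kelvin)
Tg1 = 278.15 K, Tg2 = 340.15 K
1/Tg = 0.89/278.15 + 0.11/340.15
Tg = 283.8 K


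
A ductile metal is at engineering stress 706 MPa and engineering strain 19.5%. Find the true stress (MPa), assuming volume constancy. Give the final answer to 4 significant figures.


sigma_true = sigma_eng * (1 + epsilon_eng)
sigma_true = 706 * (1 + 0.195)
sigma_true = 843.7 MPa


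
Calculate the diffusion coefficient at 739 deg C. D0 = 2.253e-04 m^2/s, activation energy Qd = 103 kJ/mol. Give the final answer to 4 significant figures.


D = D0 * exp(-Qd / (R*T))
T = 1012.15 K
D = 2.253e-04 * exp(-103e3 / (8.314 * 1012.15))
D = 1.089e-09 m^2/s


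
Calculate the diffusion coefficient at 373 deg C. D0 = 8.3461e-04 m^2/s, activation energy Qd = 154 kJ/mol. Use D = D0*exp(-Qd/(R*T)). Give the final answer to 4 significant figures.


D = D0 * exp(-Qd / (R*T))
T = 646.15 K
D = 8.3461e-04 * exp(-154e3 / (8.314 * 646.15))
D = 2.963e-16 m^2/s


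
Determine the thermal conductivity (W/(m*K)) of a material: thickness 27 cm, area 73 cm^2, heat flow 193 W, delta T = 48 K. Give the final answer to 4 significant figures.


k = Q*L / (A*dT)
L = 0.27 m, A = 7.3e-03 m^2
k = 193 * 0.27 / (7.3e-03 * 48)
k = 148.7 W/(m*K)


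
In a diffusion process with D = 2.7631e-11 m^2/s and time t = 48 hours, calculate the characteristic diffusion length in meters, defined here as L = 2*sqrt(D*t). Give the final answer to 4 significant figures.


t = 48 hr = 172800 s
Diffusion length = 2*sqrt(D*t)
= 2*sqrt(2.7631e-11 * 172800)
= 4.37e-03 m


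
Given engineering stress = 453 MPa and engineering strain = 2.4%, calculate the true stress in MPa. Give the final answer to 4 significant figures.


sigma_true = sigma_eng * (1 + epsilon_eng)
sigma_true = 453 * (1 + 0.024)
sigma_true = 463.9 MPa


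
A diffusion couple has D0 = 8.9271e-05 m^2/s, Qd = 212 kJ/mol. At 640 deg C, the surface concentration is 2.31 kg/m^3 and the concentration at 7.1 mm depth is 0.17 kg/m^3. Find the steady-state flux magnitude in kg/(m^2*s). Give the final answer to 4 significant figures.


Step 1: D = D0 * exp(-Qd/(R*T))
T = 640 + 273.15 = 913.15 K
D = 8.9271e-05 * exp(-212e3 / (8.314 * 913.15)) = 6.65735e-17 m^2/s
Step 2: J = D * (C1 - C2) / dx
J = 6.65735e-17 * (2.31 - 0.17) / 7.1e-03
J = 2.007e-14 kg/(m^2*s)


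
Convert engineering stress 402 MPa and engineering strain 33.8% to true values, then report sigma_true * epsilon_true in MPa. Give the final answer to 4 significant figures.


sigma_true = sigma_eng * (1 + epsilon_eng)
sigma_true = 402 * (1 + 0.338) = 537.876 MPa
epsilon_true = ln(1 + epsilon_eng)
epsilon_true = ln(1 + 0.338) = 0.291176
sigma_true * epsilon_true = 537.876 * 0.291176 = 156.6 MPa


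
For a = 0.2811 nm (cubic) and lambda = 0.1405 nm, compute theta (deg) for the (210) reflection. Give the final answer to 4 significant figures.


d = a / sqrt(h^2+k^2+l^2)
d = 0.2811 / sqrt(5) = 0.125712 nm
lambda = 2*d*sin(theta)  =>  sin(theta) = lambda / (2*d)
sin(theta) = 0.1405 / (2 * 0.125712) = 0.558818
theta = 33.97 deg


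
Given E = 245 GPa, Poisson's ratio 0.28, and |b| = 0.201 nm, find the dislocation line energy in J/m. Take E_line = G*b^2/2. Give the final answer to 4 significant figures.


Step 1: G = E / (2*(1+nu))
G = 245 / (2*(1+0.28)) = 95.7031 GPa = 9.57031e+10 Pa
Step 2: E_line = G*b^2/2
b = 0.201 nm = 2.01e-10 m
E_line = 0.5 * 9.57031e+10 * (2.01e-10)^2 = 1.933e-09 J/m


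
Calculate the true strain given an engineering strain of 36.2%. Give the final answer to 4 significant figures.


epsilon_true = ln(1 + epsilon_eng)
epsilon_true = ln(1 + 0.362)
epsilon_true = 0.309


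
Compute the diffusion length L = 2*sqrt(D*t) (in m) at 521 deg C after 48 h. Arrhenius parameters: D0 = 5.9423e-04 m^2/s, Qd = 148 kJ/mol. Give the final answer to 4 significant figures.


Step 1: D = D0 * exp(-Qd/(R*T))
T = 794.15 K
D = 5.9423e-04 * exp(-148e3 / (8.314 * 794.15)) = 1.09398e-13 m^2/s
Step 2: L = 2*sqrt(D*t)
t = 48 h = 172800 s
L = 2*sqrt(1.09398e-13 * 172800) = 2.75e-04 m


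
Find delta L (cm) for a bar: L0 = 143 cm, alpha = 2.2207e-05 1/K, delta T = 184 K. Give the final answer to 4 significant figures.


dL = L0 * alpha * dT
dL = 143 * 2.2207e-05 * 184
dL = 0.5843 cm


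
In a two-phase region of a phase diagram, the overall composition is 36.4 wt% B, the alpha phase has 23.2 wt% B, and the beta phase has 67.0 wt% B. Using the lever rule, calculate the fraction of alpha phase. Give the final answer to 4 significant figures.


f_alpha = (C_beta - C0) / (C_beta - C_alpha)
f_alpha = (67.0 - 36.4) / (67.0 - 23.2)
f_alpha = 0.6986


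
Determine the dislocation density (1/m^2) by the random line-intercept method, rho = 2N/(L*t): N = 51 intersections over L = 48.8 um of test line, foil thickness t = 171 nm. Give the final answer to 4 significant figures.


rho = 2N / (L * t)
L = 48.8 um = 4.88e-05 m, t = 171 nm = 1.71e-07 m
rho = 2 * 51 / (4.88e-05 * 1.71e-07)
rho = 1.222e+13 1/m^2


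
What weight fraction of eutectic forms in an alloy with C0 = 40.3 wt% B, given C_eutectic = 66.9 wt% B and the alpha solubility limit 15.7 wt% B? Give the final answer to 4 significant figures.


f_primary = (C_e - C0) / (C_e - C_alpha_max)
f_primary = (66.9 - 40.3) / (66.9 - 15.7)
f_primary = 0.519531
f_eutectic = 1 - 0.519531 = 0.4805


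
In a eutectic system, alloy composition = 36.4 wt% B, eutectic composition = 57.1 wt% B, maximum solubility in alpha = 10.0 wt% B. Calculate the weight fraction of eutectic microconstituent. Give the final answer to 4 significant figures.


f_primary = (C_e - C0) / (C_e - C_alpha_max)
f_primary = (57.1 - 36.4) / (57.1 - 10.0)
f_primary = 0.43949
f_eutectic = 1 - 0.43949 = 0.5605


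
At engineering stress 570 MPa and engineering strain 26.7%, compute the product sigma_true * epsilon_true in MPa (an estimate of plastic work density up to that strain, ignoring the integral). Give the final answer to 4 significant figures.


sigma_true = sigma_eng * (1 + epsilon_eng)
sigma_true = 570 * (1 + 0.267) = 722.19 MPa
epsilon_true = ln(1 + epsilon_eng)
epsilon_true = ln(1 + 0.267) = 0.236652
sigma_true * epsilon_true = 722.19 * 0.236652 = 170.9 MPa


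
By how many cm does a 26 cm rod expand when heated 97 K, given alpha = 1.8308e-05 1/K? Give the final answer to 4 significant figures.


dL = L0 * alpha * dT
dL = 26 * 1.8308e-05 * 97
dL = 0.04617 cm


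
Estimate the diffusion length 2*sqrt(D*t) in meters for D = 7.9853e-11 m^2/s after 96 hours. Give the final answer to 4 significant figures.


t = 96 hr = 345600 s
Diffusion length = 2*sqrt(D*t)
= 2*sqrt(7.9853e-11 * 345600)
= 0.01051 m


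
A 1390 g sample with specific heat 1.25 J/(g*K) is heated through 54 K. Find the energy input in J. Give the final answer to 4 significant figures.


Q = m * cp * dT
Q = 1390 * 1.25 * 54
Q = 93830 J


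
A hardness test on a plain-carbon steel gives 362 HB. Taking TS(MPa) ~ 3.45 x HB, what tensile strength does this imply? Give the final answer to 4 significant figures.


TS (MPa) = 3.45 * HB
TS = 3.45 * 362
TS = 1249 MPa


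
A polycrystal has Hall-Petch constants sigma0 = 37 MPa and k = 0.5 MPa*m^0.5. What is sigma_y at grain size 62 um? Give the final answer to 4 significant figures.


sigma_y = sigma0 + k / sqrt(d)
d = 62 um = 6.2e-05 m
sigma_y = 37 + 0.5 / sqrt(6.2e-05)
sigma_y = 100.5 MPa


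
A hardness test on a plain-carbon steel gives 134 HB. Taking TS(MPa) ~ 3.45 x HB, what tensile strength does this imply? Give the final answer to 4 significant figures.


TS (MPa) = 3.45 * HB
TS = 3.45 * 134
TS = 462.3 MPa


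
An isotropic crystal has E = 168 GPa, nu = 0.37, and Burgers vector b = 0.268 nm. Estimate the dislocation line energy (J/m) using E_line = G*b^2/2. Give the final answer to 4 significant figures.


Step 1: G = E / (2*(1+nu))
G = 168 / (2*(1+0.37)) = 61.3139 GPa = 6.13139e+10 Pa
Step 2: E_line = G*b^2/2
b = 0.268 nm = 2.68e-10 m
E_line = 0.5 * 6.13139e+10 * (2.68e-10)^2 = 2.202e-09 J/m


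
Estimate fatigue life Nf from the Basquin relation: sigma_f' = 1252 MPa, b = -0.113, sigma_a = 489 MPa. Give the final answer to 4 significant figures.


sigma_a = sigma_f' * (2*Nf)^b
2*Nf = (sigma_a / sigma_f')^(1/b)
2*Nf = (489 / 1252)^(1/-0.113)
2*Nf = 4104.25
Nf = 2052 cycles


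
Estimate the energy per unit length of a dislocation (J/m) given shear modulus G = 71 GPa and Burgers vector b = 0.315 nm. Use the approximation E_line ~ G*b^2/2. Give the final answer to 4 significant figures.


E = G*b^2/2
b = 0.315 nm = 3.15e-10 m
G = 71 GPa = 7.1e+10 Pa
E = 0.5 * 7.1e+10 * (3.15e-10)^2
E = 3.522e-09 J/m


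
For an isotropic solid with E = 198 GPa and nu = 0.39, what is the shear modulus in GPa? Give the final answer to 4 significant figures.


G = E / (2*(1+nu))
G = 198 / (2*(1+0.39))
G = 71.22 GPa


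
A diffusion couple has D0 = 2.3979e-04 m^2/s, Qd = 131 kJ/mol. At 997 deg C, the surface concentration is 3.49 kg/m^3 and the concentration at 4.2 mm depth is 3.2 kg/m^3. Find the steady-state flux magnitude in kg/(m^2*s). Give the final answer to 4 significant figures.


Step 1: D = D0 * exp(-Qd/(R*T))
T = 997 + 273.15 = 1270.15 K
D = 2.3979e-04 * exp(-131e3 / (8.314 * 1270.15)) = 9.82404e-10 m^2/s
Step 2: J = D * (C1 - C2) / dx
J = 9.82404e-10 * (3.49 - 3.2) / 4.2e-03
J = 6.783e-08 kg/(m^2*s)


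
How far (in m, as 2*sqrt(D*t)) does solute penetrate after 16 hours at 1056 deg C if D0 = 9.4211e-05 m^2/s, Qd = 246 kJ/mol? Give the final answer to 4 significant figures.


Step 1: D = D0 * exp(-Qd/(R*T))
T = 1329.15 K
D = 9.4211e-05 * exp(-246e3 / (8.314 * 1329.15)) = 2.02362e-14 m^2/s
Step 2: L = 2*sqrt(D*t)
t = 16 h = 57600 s
L = 2*sqrt(2.02362e-14 * 57600) = 6.828e-05 m


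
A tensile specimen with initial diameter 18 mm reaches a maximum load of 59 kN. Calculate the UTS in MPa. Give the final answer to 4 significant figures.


A0 = pi*(d/2)^2 = pi*(18/2)^2 = 254.469 mm^2
UTS = F_max / A0 = 59*1000 / 254.469
UTS = 231.9 MPa


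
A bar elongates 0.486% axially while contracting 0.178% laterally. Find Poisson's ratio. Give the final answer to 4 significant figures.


nu = -epsilon_lat / epsilon_axial
Lateral strain is contraction (negative), so using magnitudes:
nu = 0.178 / 0.486
nu = 0.3663


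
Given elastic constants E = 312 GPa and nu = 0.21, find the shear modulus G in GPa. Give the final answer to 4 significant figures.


G = E / (2*(1+nu))
G = 312 / (2*(1+0.21))
G = 128.9 GPa


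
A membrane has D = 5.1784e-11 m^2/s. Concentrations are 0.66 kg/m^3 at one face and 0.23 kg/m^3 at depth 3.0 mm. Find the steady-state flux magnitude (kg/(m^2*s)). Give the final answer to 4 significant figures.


J = -D * (dC/dx) = D * (C1 - C2) / dx
J = 5.1784e-11 * (0.66 - 0.23) / 3e-03
J = 7.422e-09 kg/(m^2*s)


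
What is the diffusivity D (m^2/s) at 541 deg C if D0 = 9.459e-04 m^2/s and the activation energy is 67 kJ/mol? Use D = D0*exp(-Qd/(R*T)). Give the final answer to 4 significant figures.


D = D0 * exp(-Qd / (R*T))
T = 814.15 K
D = 9.459e-04 * exp(-67e3 / (8.314 * 814.15))
D = 4.754e-08 m^2/s
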